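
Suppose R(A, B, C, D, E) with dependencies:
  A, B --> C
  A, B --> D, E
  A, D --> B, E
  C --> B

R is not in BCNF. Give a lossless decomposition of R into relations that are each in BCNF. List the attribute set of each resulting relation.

Candidate keys of the original relation: {A, B}, {A, C}, {A, D}.
Within {A, B, C, D, E}: {C}⁺ ∩ {A, B, C, D, E} = {B, C}, not the whole set, so C --> B violates BCNF; decompose into {B, C} and {A, C, D, E}.
{B, C} has no BCNF violation.
{A, C, D, E} has no BCNF violation.

{A, C, D, E}; {B, C}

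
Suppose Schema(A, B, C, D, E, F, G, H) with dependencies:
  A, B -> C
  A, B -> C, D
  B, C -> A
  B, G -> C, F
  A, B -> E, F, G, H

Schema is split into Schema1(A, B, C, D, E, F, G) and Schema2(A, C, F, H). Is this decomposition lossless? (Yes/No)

No

The shared attributes are {A, C, F} and {A, C, F}⁺ = {A, C, F}.
The closure covers neither Schema1 nor Schema2 entirely; the join is not lossless.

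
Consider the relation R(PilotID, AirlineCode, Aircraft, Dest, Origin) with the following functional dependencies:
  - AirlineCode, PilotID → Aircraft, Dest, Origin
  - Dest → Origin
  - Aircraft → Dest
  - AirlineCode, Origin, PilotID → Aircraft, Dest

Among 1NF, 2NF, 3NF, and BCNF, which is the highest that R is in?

2NF

Candidate key: {AirlineCode, PilotID}. Prime attributes: {AirlineCode, PilotID}.
Dest → Origin: {Dest}⁺ = {Dest, Origin}, which is not all of the attributes, so the left side is not a superkey — BCNF is violated.
Dest → Origin has non-prime {Origin} on the right and a non-superkey on the left, so 3NF fails.
No non-prime attribute depends on a proper subset of any candidate key, so 2NF holds.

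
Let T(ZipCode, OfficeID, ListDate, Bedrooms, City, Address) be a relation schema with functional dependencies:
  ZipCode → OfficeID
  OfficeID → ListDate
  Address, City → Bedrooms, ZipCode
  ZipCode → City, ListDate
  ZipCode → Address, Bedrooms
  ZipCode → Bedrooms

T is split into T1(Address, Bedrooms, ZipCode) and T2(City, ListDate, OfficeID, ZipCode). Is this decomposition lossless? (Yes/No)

Common attributes: {ZipCode}; their closure is {Address, Bedrooms, City, ListDate, OfficeID, ZipCode}.
Since T1 ⊆ {Address, Bedrooms, City, ListDate, OfficeID, ZipCode}, the intersection is a superkey of T1; the decomposition is lossless.

Yes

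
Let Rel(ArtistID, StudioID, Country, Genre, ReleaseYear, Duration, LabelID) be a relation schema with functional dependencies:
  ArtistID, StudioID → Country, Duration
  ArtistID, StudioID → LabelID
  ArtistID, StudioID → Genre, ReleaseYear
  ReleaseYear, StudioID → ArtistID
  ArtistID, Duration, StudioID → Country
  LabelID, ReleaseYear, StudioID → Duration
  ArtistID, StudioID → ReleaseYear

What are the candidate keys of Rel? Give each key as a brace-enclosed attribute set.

{ArtistID, StudioID}, {ReleaseYear, StudioID}

Attributes never on any right-hand side: {StudioID} — every candidate key must contain it.
{ArtistID, StudioID}⁺ = {ArtistID, Country, Duration, Genre, LabelID, ReleaseYear, StudioID}, which is every attribute, so {ArtistID, StudioID} is a candidate key.
{ReleaseYear, StudioID}⁺ = {ArtistID, Country, Duration, Genre, LabelID, ReleaseYear, StudioID}, which is every attribute, so {ReleaseYear, StudioID} is a candidate key.
Any other superkey properly contains one of these, so there are no further candidate keys.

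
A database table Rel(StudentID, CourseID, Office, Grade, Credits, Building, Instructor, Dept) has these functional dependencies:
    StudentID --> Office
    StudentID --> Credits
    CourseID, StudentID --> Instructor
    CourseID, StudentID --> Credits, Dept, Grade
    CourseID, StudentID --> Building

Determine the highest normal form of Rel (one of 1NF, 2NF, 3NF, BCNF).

1NF

Candidate key: {CourseID, StudentID}. Prime attributes: {CourseID, StudentID}.
For StudentID --> Office we have {StudentID}⁺ = {Credits, Office, StudentID}; {StudentID} is not a superkey, so BCNF fails.
Because {Office} is non-prime and the left side of StudentID --> Office is not a superkey, the relation is not in 3NF.
The proper key subset {StudentID} of {CourseID, StudentID} determines non-prime {Credits, Office}, so the relation is not even in 2NF.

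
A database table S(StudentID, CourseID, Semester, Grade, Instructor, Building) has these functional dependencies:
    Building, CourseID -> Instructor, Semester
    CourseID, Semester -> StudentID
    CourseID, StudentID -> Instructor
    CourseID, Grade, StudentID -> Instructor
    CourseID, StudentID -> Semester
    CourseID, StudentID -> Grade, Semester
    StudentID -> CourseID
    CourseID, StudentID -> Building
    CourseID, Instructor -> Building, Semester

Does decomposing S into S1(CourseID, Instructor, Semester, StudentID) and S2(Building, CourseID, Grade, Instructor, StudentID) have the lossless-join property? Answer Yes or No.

Yes

The shared attributes are {CourseID, Instructor, StudentID} and {CourseID, Instructor, StudentID}⁺ = {Building, CourseID, Grade, Instructor, Semester, StudentID}.
Since S1 ⊆ {Building, CourseID, Grade, Instructor, Semester, StudentID}, the intersection is a superkey of S1; the decomposition is lossless.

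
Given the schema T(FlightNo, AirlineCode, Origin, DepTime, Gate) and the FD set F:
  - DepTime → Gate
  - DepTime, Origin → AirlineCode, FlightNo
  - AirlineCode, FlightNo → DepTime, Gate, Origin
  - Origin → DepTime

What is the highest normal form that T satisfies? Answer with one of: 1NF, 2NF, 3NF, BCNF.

2NF

Candidate keys: {AirlineCode, FlightNo}, {Origin}. Prime attributes: {AirlineCode, FlightNo, Origin}.
DepTime → Gate: {DepTime}⁺ = {DepTime, Gate}, which is not all of the attributes, so the left side is not a superkey — BCNF is violated.
DepTime → Gate has non-prime {Gate} on the right and a non-superkey on the left, so 3NF fails.
Checking every proper subset of each key, none determines a non-prime attribute — 2NF is satisfied.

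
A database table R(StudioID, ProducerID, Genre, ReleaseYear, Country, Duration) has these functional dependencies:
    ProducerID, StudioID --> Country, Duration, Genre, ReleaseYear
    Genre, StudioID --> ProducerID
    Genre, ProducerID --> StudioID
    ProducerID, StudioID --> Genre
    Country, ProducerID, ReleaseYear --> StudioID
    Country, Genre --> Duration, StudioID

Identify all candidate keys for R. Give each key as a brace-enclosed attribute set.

{Country, Genre}, {Country, ProducerID, ReleaseYear}, {Genre, ProducerID}, {Genre, StudioID}, {ProducerID, StudioID}

{Country, Genre} is a candidate key since {Country, Genre}⁺ = {Country, Duration, Genre, ProducerID, ReleaseYear, StudioID} covers every attribute.
{Genre, ProducerID} is a candidate key since {Genre, ProducerID}⁺ = {Country, Duration, Genre, ProducerID, ReleaseYear, StudioID} covers every attribute.
{Genre, StudioID} is a candidate key since {Genre, StudioID}⁺ = {Country, Duration, Genre, ProducerID, ReleaseYear, StudioID} covers every attribute.
{ProducerID, StudioID} is a candidate key since {ProducerID, StudioID}⁺ = {Country, Duration, Genre, ProducerID, ReleaseYear, StudioID} covers every attribute.
{Country, ProducerID, ReleaseYear} is a candidate key since {Country, ProducerID, ReleaseYear}⁺ = {Country, Duration, Genre, ProducerID, ReleaseYear, StudioID} covers every attribute.
These are minimal and exhaustive — every other superkey contains one of them.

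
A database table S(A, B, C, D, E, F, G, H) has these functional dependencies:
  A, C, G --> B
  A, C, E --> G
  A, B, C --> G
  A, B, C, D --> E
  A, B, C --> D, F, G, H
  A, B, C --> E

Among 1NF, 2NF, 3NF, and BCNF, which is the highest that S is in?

BCNF

Candidate keys: {A, B, C}, {A, C, E}, {A, C, G}. Prime attributes: {A, B, C, E, G}.
The left-hand side of every FD is a superkey, so BCNF is satisfied.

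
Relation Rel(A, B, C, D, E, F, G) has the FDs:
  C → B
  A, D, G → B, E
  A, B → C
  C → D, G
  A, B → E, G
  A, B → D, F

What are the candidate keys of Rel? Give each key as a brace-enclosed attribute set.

Attributes never on any right-hand side: {A} — every candidate key must contain it.
{A, B}⁺ = {A, B, C, D, E, F, G} — all of the relation — so {A, B} is a candidate key.
{A, C}⁺ = {A, B, C, D, E, F, G} — all of the relation — so {A, C} is a candidate key.
{A, D, G}⁺ = {A, B, C, D, E, F, G} — all of the relation — so {A, D, G} is a candidate key.
Any other superkey properly contains one of these, so there are no further candidate keys.

{A, B}, {A, C}, {A, D, G}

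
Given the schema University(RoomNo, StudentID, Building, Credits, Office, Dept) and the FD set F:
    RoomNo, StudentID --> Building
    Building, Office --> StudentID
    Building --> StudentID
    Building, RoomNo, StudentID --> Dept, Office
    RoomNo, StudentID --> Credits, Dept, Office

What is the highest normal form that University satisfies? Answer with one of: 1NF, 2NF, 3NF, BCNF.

Candidate keys: {Building, RoomNo}, {RoomNo, StudentID}. Prime attributes: {Building, RoomNo, StudentID}.
Building, Office --> StudentID: {Building, Office}⁺ = {Building, Office, StudentID}, which is not all of the attributes, so the left side is not a superkey — BCNF is violated.
Its right-hand attributes {StudentID} are all prime, as are those of every other non-superkey FD — the relation is in 3NF.

3NF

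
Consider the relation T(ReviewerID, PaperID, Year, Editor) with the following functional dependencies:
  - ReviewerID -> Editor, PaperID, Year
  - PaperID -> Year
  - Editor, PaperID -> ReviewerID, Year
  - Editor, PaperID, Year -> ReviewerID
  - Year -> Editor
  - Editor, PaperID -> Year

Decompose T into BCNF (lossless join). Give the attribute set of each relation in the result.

Candidate keys of the original relation: {PaperID}, {ReviewerID}.
{Editor, PaperID, ReviewerID, Year}: {Year} determines {Editor, Year} here but is not a superkey — split on Year -> Editor, giving {Editor, Year} and {PaperID, ReviewerID, Year}.
{Editor, Year} is in BCNF.
{PaperID, ReviewerID, Year} is in BCNF.

{Editor, Year}; {PaperID, ReviewerID, Year}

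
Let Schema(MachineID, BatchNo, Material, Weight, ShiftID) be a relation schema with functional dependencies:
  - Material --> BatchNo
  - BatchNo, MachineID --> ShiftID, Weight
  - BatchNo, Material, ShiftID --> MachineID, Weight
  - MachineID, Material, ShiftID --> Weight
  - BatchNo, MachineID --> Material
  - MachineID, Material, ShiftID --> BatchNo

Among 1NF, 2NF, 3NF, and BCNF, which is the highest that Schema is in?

3NF

Candidate keys: {BatchNo, MachineID}, {MachineID, Material}, {Material, ShiftID}. Prime attributes: {BatchNo, MachineID, Material, ShiftID}.
For Material --> BatchNo we have {Material}⁺ = {BatchNo, Material}; {Material} is not a superkey, so BCNF fails.
But every attribute on its right side ({BatchNo}) is prime, and the same holds for every other non-superkey FD, so 3NF still holds.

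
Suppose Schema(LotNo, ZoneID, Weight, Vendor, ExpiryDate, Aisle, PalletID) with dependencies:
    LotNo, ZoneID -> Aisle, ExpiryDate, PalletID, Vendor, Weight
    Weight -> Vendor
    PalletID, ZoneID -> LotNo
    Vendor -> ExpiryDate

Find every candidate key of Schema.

No FD produces {ZoneID}, so it must be in every candidate key.
{LotNo, ZoneID}⁺ = {Aisle, ExpiryDate, LotNo, PalletID, Vendor, Weight, ZoneID}, which is every attribute, so {LotNo, ZoneID} is a candidate key.
{PalletID, ZoneID}⁺ = {Aisle, ExpiryDate, LotNo, PalletID, Vendor, Weight, ZoneID}, which is every attribute, so {PalletID, ZoneID} is a candidate key.
These are minimal and exhaustive — every other superkey contains one of them.

{LotNo, ZoneID}, {PalletID, ZoneID}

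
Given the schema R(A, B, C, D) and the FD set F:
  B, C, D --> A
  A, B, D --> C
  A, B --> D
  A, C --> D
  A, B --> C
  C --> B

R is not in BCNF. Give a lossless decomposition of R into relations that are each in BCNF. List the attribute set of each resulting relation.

{A, C, D}; {B, C}

Candidate keys of the original relation: {A, B}, {A, C}, {C, D}.
Within {A, B, C, D}: {C}⁺ ∩ {A, B, C, D} = {B, C}, not the whole set, so C --> B violates BCNF; decompose into {B, C} and {A, C, D}.
{B, C} is in BCNF.
{A, C, D} is in BCNF.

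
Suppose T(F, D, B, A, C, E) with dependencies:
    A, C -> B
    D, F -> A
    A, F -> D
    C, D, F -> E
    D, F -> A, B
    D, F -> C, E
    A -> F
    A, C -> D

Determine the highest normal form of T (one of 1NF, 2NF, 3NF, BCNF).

BCNF

Candidate keys: {A}, {D, F}. Prime attributes: {A, D, F}.
The left-hand side of every FD is a superkey, so BCNF is satisfied.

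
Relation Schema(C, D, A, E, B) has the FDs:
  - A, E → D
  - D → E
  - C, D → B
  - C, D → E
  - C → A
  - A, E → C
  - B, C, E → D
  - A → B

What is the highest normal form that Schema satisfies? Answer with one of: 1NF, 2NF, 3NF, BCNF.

Candidate keys: {A, D}, {A, E}, {C, D}, {C, E}. Prime attributes: {A, C, D, E}.
For D → E we have {D}⁺ = {D, E}; {D} is not a superkey, so BCNF fails.
A → B has non-prime {B} on the right and a non-superkey on the left, so 3NF fails.
{A} is a proper subset of the key {A, D}, and {A}⁺ contains the non-prime attribute {B} — a partial dependency, so 2NF is violated.

1NF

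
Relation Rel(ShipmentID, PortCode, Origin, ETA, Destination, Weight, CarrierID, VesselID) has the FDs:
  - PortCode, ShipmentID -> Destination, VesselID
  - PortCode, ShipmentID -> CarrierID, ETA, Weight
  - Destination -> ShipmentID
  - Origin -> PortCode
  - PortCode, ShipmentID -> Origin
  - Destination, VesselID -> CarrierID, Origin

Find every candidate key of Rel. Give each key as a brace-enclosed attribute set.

{Destination, Origin}, {Destination, PortCode}, {Destination, VesselID}, {Origin, ShipmentID}, {PortCode, ShipmentID}

Closure of {Destination, Origin} is {CarrierID, Destination, ETA, Origin, PortCode, ShipmentID, VesselID, Weight}, the whole schema; {Destination, Origin} is a candidate key.
Closure of {Destination, PortCode} is {CarrierID, Destination, ETA, Origin, PortCode, ShipmentID, VesselID, Weight}, the whole schema; {Destination, PortCode} is a candidate key.
Closure of {Destination, VesselID} is {CarrierID, Destination, ETA, Origin, PortCode, ShipmentID, VesselID, Weight}, the whole schema; {Destination, VesselID} is a candidate key.
Closure of {Origin, ShipmentID} is {CarrierID, Destination, ETA, Origin, PortCode, ShipmentID, VesselID, Weight}, the whole schema; {Origin, ShipmentID} is a candidate key.
Closure of {PortCode, ShipmentID} is {CarrierID, Destination, ETA, Origin, PortCode, ShipmentID, VesselID, Weight}, the whole schema; {PortCode, ShipmentID} is a candidate key.
These are minimal and exhaustive — every other superkey contains one of them.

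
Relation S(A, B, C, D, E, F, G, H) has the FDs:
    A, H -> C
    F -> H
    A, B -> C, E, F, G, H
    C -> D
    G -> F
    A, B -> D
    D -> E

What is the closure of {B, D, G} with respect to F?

{B, D, E, F, G, H}

Start with {B, D, G}.
G -> F applies; add {F} → now {B, D, F, G}.
D -> E applies; add {E} → now {B, D, E, F, G}.
F -> H applies; add {H} → now {B, D, E, F, G, H}.
No further FD applies.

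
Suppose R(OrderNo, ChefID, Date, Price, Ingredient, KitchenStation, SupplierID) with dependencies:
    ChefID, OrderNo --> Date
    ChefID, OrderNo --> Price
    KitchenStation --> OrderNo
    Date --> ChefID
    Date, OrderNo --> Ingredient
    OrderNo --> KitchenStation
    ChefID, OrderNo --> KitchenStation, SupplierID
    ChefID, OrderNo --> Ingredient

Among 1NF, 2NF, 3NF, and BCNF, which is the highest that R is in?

3NF

Candidate keys: {ChefID, KitchenStation}, {ChefID, OrderNo}, {Date, KitchenStation}, {Date, OrderNo}. Prime attributes: {ChefID, Date, KitchenStation, OrderNo}.
KitchenStation --> OrderNo: {KitchenStation}⁺ = {KitchenStation, OrderNo}, which is not all of the attributes, so the left side is not a superkey — BCNF is violated.
Its right-hand attributes {OrderNo} are all prime, as are those of every other non-superkey FD — the relation is in 3NF.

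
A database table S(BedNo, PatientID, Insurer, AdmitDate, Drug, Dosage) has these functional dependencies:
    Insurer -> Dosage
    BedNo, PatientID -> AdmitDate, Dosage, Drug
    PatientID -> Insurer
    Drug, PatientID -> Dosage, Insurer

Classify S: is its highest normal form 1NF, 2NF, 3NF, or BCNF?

Candidate key: {BedNo, PatientID}. Prime attributes: {BedNo, PatientID}.
For Insurer -> Dosage we have {Insurer}⁺ = {Dosage, Insurer}; {Insurer} is not a superkey, so BCNF fails.
Insurer -> Dosage has non-prime {Dosage} on the right and a non-superkey on the left, so 3NF fails.
Since {PatientID} ⊂ {BedNo, PatientID} and {PatientID}⁺ ⊇ {Dosage, Insurer} with {Dosage, Insurer} non-prime, there is a partial dependency; 2NF fails.

1NF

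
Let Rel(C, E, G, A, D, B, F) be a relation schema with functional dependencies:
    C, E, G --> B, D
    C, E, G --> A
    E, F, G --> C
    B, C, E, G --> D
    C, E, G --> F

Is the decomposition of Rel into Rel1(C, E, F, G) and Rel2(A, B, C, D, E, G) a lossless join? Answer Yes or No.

Common attributes: {C, E, G}; their closure is {A, B, C, D, E, F, G}.
Since Rel1 ⊆ {A, B, C, D, E, F, G}, the intersection is a superkey of Rel1; the decomposition is lossless.

Yes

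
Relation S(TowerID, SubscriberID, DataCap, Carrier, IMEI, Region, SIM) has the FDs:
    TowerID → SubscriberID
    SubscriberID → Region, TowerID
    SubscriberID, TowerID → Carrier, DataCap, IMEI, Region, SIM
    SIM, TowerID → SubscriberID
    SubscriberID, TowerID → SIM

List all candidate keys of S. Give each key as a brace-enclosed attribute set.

{SubscriberID}, {TowerID}

{SubscriberID} is a candidate key since {SubscriberID}⁺ = {Carrier, DataCap, IMEI, Region, SIM, SubscriberID, TowerID} covers every attribute.
{TowerID} is a candidate key since {TowerID}⁺ = {Carrier, DataCap, IMEI, Region, SIM, SubscriberID, TowerID} covers every attribute.
No proper subset of any of these is a key, and no other minimal superkey exists.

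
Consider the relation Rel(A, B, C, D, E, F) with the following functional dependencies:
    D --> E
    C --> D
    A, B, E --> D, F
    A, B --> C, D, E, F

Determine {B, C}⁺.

Start with {B, C}.
C --> D applies; add {D} → now {B, C, D}.
D --> E applies; add {E} → now {B, C, D, E}.
No further FD applies.

{B, C, D, E}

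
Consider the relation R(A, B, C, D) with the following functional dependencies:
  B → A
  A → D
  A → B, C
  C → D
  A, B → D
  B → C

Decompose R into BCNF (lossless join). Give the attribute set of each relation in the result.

{A, B, C}; {C, D}

Candidate keys of the original relation: {A}, {B}.
Within {A, B, C, D}: {C}⁺ ∩ {A, B, C, D} = {C, D}, not the whole set, so C → D violates BCNF; decompose into {C, D} and {A, B, C}.
{C, D}: every determinant is a superkey — BCNF.
{A, B, C}: every determinant is a superkey — BCNF.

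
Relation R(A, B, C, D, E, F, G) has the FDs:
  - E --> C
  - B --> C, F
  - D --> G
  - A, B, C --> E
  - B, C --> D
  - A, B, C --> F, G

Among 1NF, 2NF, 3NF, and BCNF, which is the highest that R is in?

1NF

Candidate key: {A, B}. Prime attributes: {A, B}.
For E --> C we have {E}⁺ = {C, E}; {E} is not a superkey, so BCNF fails.
Because {C} is non-prime and the left side of E --> C is not a superkey, the relation is not in 3NF.
Since {B} ⊂ {A, B} and {B}⁺ ⊇ {C, D, F, G} with {C, D, F, G} non-prime, there is a partial dependency; 2NF fails.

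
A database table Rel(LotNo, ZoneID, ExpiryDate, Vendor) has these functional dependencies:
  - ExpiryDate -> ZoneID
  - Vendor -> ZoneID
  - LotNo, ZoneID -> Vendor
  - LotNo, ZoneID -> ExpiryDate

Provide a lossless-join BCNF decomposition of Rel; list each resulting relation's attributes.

Candidate keys of the original relation: {ExpiryDate, LotNo}, {LotNo, Vendor}, {LotNo, ZoneID}.
{ExpiryDate, LotNo, Vendor, ZoneID}: {ExpiryDate} determines {ExpiryDate, ZoneID} here but is not a superkey — split on ExpiryDate -> ZoneID, giving {ExpiryDate, ZoneID} and {ExpiryDate, LotNo, Vendor}.
{ExpiryDate, ZoneID} is in BCNF.
{ExpiryDate, LotNo, Vendor} is in BCNF.

{ExpiryDate, LotNo, Vendor}; {ExpiryDate, ZoneID}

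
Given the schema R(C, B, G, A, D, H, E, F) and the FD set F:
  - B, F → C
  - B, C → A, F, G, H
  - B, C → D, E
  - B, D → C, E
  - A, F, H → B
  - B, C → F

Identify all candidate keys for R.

{A, F, H}, {B, C}, {B, D}, {B, F}

{B, C}⁺ = {A, B, C, D, E, F, G, H} — all of the relation — so {B, C} is a candidate key.
{B, D}⁺ = {A, B, C, D, E, F, G, H} — all of the relation — so {B, D} is a candidate key.
{B, F}⁺ = {A, B, C, D, E, F, G, H} — all of the relation — so {B, F} is a candidate key.
{A, F, H}⁺ = {A, B, C, D, E, F, G, H} — all of the relation — so {A, F, H} is a candidate key.
These are minimal and exhaustive — every other superkey contains one of them.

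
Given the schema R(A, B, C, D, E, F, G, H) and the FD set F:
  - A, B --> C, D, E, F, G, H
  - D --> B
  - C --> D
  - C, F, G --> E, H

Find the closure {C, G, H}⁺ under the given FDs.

{B, C, D, G, H}

Start with {C, G, H}.
C --> D applies; add {D} → now {C, D, G, H}.
D --> B applies; add {B} → now {B, C, D, G, H}.
No further FD applies.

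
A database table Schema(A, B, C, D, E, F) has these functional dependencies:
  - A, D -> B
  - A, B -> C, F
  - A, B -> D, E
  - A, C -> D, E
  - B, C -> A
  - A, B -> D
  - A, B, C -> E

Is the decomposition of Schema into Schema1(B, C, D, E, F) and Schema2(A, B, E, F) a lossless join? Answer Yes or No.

No

The shared attributes are {B, E, F} and {B, E, F}⁺ = {B, E, F}.
The closure covers neither Schema1 nor Schema2 entirely; the join is not lossless.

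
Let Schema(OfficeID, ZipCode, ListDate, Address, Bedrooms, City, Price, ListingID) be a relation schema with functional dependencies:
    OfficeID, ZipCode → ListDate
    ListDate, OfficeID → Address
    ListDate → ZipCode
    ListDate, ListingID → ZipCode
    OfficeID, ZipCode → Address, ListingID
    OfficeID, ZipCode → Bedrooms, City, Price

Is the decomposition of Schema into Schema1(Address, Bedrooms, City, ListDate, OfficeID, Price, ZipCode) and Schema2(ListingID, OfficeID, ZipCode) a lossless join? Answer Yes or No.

Yes

Schema1 ∩ Schema2 = {OfficeID, ZipCode}; its closure under F is {Address, Bedrooms, City, ListDate, ListingID, OfficeID, Price, ZipCode}.
Since Schema1 ⊆ {Address, Bedrooms, City, ListDate, ListingID, OfficeID, Price, ZipCode}, the intersection is a superkey of Schema1; the decomposition is lossless.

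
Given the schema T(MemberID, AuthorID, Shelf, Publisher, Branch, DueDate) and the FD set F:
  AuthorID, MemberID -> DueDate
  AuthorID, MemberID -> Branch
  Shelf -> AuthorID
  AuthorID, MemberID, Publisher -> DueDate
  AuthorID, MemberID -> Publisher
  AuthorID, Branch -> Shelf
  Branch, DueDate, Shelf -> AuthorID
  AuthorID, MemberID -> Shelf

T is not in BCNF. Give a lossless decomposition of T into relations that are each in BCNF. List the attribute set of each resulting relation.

{AuthorID, Shelf}; {Branch, DueDate, MemberID, Publisher, Shelf}

Candidate keys of the original relation: {AuthorID, MemberID}, {MemberID, Shelf}.
{AuthorID, Branch, DueDate, MemberID, Publisher, Shelf}: {Shelf} determines {AuthorID, Shelf} here but is not a superkey — split on Shelf -> AuthorID, giving {AuthorID, Shelf} and {Branch, DueDate, MemberID, Publisher, Shelf}.
{AuthorID, Shelf} is in BCNF.
{Branch, DueDate, MemberID, Publisher, Shelf} is in BCNF.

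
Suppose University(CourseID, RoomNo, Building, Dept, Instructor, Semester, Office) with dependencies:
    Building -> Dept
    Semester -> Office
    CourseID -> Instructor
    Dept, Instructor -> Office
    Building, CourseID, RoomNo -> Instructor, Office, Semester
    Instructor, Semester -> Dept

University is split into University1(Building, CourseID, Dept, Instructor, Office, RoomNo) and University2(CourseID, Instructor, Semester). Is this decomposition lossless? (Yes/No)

The shared attributes are {CourseID, Instructor} and {CourseID, Instructor}⁺ = {CourseID, Instructor}.
Neither University1 nor University2 is contained in that closure, so the decomposition is lossy.

No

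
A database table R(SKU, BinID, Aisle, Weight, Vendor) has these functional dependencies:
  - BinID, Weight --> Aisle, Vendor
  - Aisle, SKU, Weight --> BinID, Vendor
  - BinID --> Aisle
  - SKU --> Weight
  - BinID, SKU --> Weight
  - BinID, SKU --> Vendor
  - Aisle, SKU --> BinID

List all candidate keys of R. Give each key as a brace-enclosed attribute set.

{Aisle, SKU}, {BinID, SKU}

No FD produces {SKU}, so it must be in every candidate key.
Closure of {Aisle, SKU} is {Aisle, BinID, SKU, Vendor, Weight}, the whole schema; {Aisle, SKU} is a candidate key.
Closure of {BinID, SKU} is {Aisle, BinID, SKU, Vendor, Weight}, the whole schema; {BinID, SKU} is a candidate key.
Any other superkey properly contains one of these, so there are no further candidate keys.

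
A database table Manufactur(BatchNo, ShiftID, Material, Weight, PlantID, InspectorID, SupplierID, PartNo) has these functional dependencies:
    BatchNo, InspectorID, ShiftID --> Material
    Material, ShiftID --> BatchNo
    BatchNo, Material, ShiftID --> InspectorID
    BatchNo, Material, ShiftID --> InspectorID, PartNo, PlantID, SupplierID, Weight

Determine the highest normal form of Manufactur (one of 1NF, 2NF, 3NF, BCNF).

Candidate keys: {BatchNo, InspectorID, ShiftID}, {Material, ShiftID}. Prime attributes: {BatchNo, InspectorID, Material, ShiftID}.
Every FD has a superkey on the left, so the relation is in BCNF.

BCNF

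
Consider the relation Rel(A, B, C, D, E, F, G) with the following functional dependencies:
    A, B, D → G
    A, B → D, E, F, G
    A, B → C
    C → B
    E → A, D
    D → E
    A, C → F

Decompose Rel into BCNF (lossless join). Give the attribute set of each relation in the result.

Candidate keys of the original relation: {A, B}, {A, C}, {B, D}, {B, E}, {C, D}, {C, E}.
{A, B, C, D, E, F, G}: {C} determines {B, C} here but is not a superkey — split on C → B, giving {B, C} and {A, C, D, E, F, G}.
{B, C} is in BCNF.
{A, C, D, E, F, G}: {E} determines {A, D, E} here but is not a superkey — split on E → A, D, giving {A, D, E} and {C, E, F, G}.
{A, D, E} is in BCNF.
{C, E, F, G} is in BCNF.

{A, D, E}; {B, C}; {C, E, F, G}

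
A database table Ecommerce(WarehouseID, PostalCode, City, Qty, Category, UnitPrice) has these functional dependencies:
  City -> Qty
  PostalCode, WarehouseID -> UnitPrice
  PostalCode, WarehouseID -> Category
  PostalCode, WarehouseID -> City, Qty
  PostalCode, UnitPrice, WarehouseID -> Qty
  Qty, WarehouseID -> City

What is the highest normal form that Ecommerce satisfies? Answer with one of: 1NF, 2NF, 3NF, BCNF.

Candidate key: {PostalCode, WarehouseID}. Prime attributes: {PostalCode, WarehouseID}.
City -> Qty: {City}⁺ = {City, Qty}, which is not all of the attributes, so the left side is not a superkey — BCNF is violated.
City -> Qty has non-prime {Qty} on the right and a non-superkey on the left, so 3NF fails.
No proper subset of a key has a non-prime attribute in its closure, so there is no partial dependency; 2NF holds.

2NF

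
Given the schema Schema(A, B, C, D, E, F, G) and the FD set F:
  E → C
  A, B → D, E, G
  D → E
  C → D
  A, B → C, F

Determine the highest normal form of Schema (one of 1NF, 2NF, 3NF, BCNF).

Candidate key: {A, B}. Prime attributes: {A, B}.
For E → C we have {E}⁺ = {C, D, E}; {E} is not a superkey, so BCNF fails.
Because {C} is non-prime and the left side of E → C is not a superkey, the relation is not in 3NF.
No non-prime attribute depends on a proper subset of any candidate key, so 2NF holds.

2NF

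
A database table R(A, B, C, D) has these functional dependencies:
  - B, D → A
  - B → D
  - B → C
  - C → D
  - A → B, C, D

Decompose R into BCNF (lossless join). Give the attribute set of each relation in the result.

{A, B, C}; {C, D}

Candidate keys of the original relation: {A}, {B}.
{A, B, C, D}: {C} determines {C, D} here but is not a superkey — split on C → D, giving {C, D} and {A, B, C}.
{C, D} is in BCNF.
{A, B, C} is in BCNF.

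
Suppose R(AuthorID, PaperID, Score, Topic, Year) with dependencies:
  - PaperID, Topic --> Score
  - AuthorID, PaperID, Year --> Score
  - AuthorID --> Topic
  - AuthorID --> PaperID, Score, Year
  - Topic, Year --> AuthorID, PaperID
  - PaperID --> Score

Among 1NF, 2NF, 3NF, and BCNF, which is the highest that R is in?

Candidate keys: {AuthorID}, {Topic, Year}. Prime attributes: {AuthorID, Topic, Year}.
For PaperID, Topic --> Score we have {PaperID, Topic}⁺ = {PaperID, Score, Topic}; {PaperID, Topic} is not a superkey, so BCNF fails.
PaperID, Topic --> Score has non-prime {Score} on the right and a non-superkey on the left, so 3NF fails.
Checking every proper subset of each key, none determines a non-prime attribute — 2NF is satisfied.

2NF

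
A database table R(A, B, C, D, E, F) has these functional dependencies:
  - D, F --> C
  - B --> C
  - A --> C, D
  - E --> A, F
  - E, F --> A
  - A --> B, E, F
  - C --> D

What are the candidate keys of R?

Closure of {A} is {A, B, C, D, E, F}, the whole schema; {A} is a candidate key.
Closure of {E} is {A, B, C, D, E, F}, the whole schema; {E} is a candidate key.
No proper subset of any of these is a key, and no other minimal superkey exists.

{A}, {E}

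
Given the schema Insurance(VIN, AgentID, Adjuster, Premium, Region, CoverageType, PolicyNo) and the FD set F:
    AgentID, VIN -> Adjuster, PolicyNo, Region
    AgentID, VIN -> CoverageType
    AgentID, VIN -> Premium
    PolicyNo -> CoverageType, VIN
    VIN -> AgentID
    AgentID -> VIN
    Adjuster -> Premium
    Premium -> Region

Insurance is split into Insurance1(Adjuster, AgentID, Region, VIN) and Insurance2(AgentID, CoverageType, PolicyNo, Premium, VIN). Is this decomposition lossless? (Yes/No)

Common attributes: {AgentID, VIN}; their closure is {Adjuster, AgentID, CoverageType, PolicyNo, Premium, Region, VIN}.
Insurance1 is contained in that closure, so Insurance1 ∩ Insurance2 -> Insurance1 holds and the join is lossless.

Yes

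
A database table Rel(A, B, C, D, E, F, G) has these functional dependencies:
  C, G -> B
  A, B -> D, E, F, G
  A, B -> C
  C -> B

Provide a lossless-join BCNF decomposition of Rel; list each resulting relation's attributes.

Candidate keys of the original relation: {A, B}, {A, C}.
In {A, B, C, D, E, F, G}, {C, G} is not a superkey ({C, G}⁺ restricted to this set is {B, C, G}), so split on C, G -> B into {B, C, G} and {A, C, D, E, F, G}.
In {B, C, G}, {C} is not a superkey ({C}⁺ restricted to this set is {B, C}), so split on C -> B into {B, C} and {C, G}.
{B, C} is in BCNF.
{C, G} is in BCNF.
{A, C, D, E, F, G} is in BCNF.

{A, C, D, E, F, G}; {B, C}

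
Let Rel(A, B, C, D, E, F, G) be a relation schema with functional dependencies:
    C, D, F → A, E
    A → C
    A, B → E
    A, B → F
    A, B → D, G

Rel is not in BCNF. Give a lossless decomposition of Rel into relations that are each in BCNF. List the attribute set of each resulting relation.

{A, C}; {A, D, E, F}; {B, C, D, F, G}

Candidate keys of the original relation: {A, B}, {B, C, D, F}.
{A, B, C, D, E, F, G}: {C, D, F} determines {A, C, D, E, F} here but is not a superkey — split on C, D, F → A, E, giving {A, C, D, E, F} and {B, C, D, F, G}.
{A, C, D, E, F}: {A} determines {A, C} here but is not a superkey — split on A → C, giving {A, C} and {A, D, E, F}.
{A, C} has no BCNF violation.
{A, D, E, F} has no BCNF violation.
{B, C, D, F, G} has no BCNF violation.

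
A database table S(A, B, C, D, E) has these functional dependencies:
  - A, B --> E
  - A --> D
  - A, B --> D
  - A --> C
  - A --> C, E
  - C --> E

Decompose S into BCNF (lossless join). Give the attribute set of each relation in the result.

Candidate key of the original relation: {A, B}.
{A, B, C, D, E}: {A} determines {A, C, D, E} here but is not a superkey — split on A --> C, D, E, giving {A, C, D, E} and {A, B}.
{A, C, D, E}: {C} determines {C, E} here but is not a superkey — split on C --> E, giving {C, E} and {A, C, D}.
{C, E}: every determinant is a superkey — BCNF.
{A, C, D}: every determinant is a superkey — BCNF.
{A, B}: every determinant is a superkey — BCNF.

{A, B}; {A, C, D}; {C, E}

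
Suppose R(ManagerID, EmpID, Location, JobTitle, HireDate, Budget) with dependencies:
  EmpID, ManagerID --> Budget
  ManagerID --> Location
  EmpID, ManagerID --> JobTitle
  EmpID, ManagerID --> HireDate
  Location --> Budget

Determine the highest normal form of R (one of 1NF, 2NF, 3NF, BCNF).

1NF

Candidate key: {EmpID, ManagerID}. Prime attributes: {EmpID, ManagerID}.
ManagerID --> Location breaks BCNF: {ManagerID}⁺ = {Budget, Location, ManagerID}, so {ManagerID} is not a superkey.
Because {Location} is non-prime and the left side of ManagerID --> Location is not a superkey, the relation is not in 3NF.
Since {ManagerID} ⊂ {EmpID, ManagerID} and {ManagerID}⁺ ⊇ {Budget, Location} with {Budget, Location} non-prime, there is a partial dependency; 2NF fails.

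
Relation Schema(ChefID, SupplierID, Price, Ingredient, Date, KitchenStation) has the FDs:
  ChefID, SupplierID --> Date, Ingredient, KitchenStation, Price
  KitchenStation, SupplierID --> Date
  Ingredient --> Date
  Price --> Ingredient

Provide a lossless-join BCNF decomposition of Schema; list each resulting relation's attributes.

{ChefID, KitchenStation, Price, SupplierID}; {Date, KitchenStation, SupplierID}; {Ingredient, Price}

Candidate key of the original relation: {ChefID, SupplierID}.
Within {ChefID, Date, Ingredient, KitchenStation, Price, SupplierID}: {KitchenStation, SupplierID}⁺ ∩ {ChefID, Date, Ingredient, KitchenStation, Price, SupplierID} = {Date, KitchenStation, SupplierID}, not the whole set, so KitchenStation, SupplierID --> Date violates BCNF; decompose into {Date, KitchenStation, SupplierID} and {ChefID, Ingredient, KitchenStation, Price, SupplierID}.
{Date, KitchenStation, SupplierID}: every determinant is a superkey — BCNF.
Within {ChefID, Ingredient, KitchenStation, Price, SupplierID}: {Price}⁺ ∩ {ChefID, Ingredient, KitchenStation, Price, SupplierID} = {Ingredient, Price}, not the whole set, so Price --> Ingredient violates BCNF; decompose into {Ingredient, Price} and {ChefID, KitchenStation, Price, SupplierID}.
{Ingredient, Price}: every determinant is a superkey — BCNF.
{ChefID, KitchenStation, Price, SupplierID}: every determinant is a superkey — BCNF.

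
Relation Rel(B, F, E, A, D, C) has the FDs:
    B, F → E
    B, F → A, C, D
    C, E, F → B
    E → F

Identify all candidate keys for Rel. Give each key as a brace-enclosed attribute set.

Closure of {B, E} is {A, B, C, D, E, F}, the whole schema; {B, E} is a candidate key.
Closure of {B, F} is {A, B, C, D, E, F}, the whole schema; {B, F} is a candidate key.
Closure of {C, E} is {A, B, C, D, E, F}, the whole schema; {C, E} is a candidate key.
No proper subset of any of these is a key, and no other minimal superkey exists.

{B, E}, {B, F}, {C, E}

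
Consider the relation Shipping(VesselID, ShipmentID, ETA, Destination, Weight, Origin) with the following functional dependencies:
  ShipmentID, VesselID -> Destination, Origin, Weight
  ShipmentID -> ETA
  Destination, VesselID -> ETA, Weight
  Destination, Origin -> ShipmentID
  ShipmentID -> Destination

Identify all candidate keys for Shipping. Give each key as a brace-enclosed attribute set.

Attributes never on any right-hand side: {VesselID} — every candidate key must contain it.
{ShipmentID, VesselID}⁺ = {Destination, ETA, Origin, ShipmentID, VesselID, Weight} — all of the relation — so {ShipmentID, VesselID} is a candidate key.
{Destination, Origin, VesselID}⁺ = {Destination, ETA, Origin, ShipmentID, VesselID, Weight} — all of the relation — so {Destination, Origin, VesselID} is a candidate key.
Any other superkey properly contains one of these, so there are no further candidate keys.

{Destination, Origin, VesselID}, {ShipmentID, VesselID}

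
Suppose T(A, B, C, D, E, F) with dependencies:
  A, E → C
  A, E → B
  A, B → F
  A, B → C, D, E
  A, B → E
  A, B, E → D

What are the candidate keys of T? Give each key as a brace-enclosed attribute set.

{A, B}, {A, E}

Attributes never on any right-hand side: {A} — every candidate key must contain it.
{A, B}⁺ = {A, B, C, D, E, F} — all of the relation — so {A, B} is a candidate key.
{A, E}⁺ = {A, B, C, D, E, F} — all of the relation — so {A, E} is a candidate key.
No proper subset of any of these is a key, and no other minimal superkey exists.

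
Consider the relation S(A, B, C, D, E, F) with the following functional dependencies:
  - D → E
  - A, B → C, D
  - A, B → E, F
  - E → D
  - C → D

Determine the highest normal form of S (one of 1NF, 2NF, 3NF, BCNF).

2NF

Candidate key: {A, B}. Prime attributes: {A, B}.
D → E: {D}⁺ = {D, E}, which is not all of the attributes, so the left side is not a superkey — BCNF is violated.
Because {E} is non-prime and the left side of D → E is not a superkey, the relation is not in 3NF.
Checking every proper subset of each key, none determines a non-prime attribute — 2NF is satisfied.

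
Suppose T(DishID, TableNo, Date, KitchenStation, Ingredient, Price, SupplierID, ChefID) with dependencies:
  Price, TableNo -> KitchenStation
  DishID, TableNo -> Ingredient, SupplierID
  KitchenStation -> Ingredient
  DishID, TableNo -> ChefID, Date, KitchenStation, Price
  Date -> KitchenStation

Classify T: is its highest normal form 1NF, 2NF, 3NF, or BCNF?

2NF

Candidate key: {DishID, TableNo}. Prime attributes: {DishID, TableNo}.
Price, TableNo -> KitchenStation breaks BCNF: {Price, TableNo}⁺ = {Ingredient, KitchenStation, Price, TableNo}, so {Price, TableNo} is not a superkey.
Because {KitchenStation} is non-prime and the left side of Price, TableNo -> KitchenStation is not a superkey, the relation is not in 3NF.
No proper subset of a key has a non-prime attribute in its closure, so there is no partial dependency; 2NF holds.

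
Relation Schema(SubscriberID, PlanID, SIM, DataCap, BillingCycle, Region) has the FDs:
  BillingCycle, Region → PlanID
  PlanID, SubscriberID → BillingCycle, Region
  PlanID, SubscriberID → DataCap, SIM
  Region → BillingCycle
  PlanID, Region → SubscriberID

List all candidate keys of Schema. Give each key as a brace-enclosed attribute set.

{Region} is a candidate key since {Region}⁺ = {BillingCycle, DataCap, PlanID, Region, SIM, SubscriberID} covers every attribute.
{PlanID, SubscriberID} is a candidate key since {PlanID, SubscriberID}⁺ = {BillingCycle, DataCap, PlanID, Region, SIM, SubscriberID} covers every attribute.
Any other superkey properly contains one of these, so there are no further candidate keys.

{PlanID, SubscriberID}, {Region}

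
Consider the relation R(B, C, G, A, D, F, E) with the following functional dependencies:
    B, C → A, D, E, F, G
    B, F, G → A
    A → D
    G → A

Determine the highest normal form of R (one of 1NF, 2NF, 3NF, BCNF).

2NF

Candidate key: {B, C}. Prime attributes: {B, C}.
B, F, G → A: {B, F, G}⁺ = {A, B, D, F, G}, which is not all of the attributes, so the left side is not a superkey — BCNF is violated.
B, F, G → A determines the non-prime attribute {A} from a non-superkey — 3NF is violated.
Checking every proper subset of each key, none determines a non-prime attribute — 2NF is satisfied.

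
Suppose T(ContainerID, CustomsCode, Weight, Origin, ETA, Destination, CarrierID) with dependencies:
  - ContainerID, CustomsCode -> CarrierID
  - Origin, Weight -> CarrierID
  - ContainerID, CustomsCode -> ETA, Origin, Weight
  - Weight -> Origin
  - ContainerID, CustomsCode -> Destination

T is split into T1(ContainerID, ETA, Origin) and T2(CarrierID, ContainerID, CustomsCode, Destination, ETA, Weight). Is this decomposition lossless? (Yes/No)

No

The shared attributes are {ContainerID, ETA} and {ContainerID, ETA}⁺ = {ContainerID, ETA}.
The closure covers neither T1 nor T2 entirely; the join is not lossless.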